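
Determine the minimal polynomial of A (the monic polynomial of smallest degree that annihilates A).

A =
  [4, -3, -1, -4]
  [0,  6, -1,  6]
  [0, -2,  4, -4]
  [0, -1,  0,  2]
x^3 - 12*x^2 + 48*x - 64

The characteristic polynomial is χ_A(x) = (x - 4)^4, so the eigenvalues are known. The minimal polynomial is
  m_A(x) = Π_λ (x − λ)^{k_λ}
where k_λ is the size of the *largest* Jordan block for λ (equivalently, the smallest k with (A − λI)^k v = 0 for every generalised eigenvector v of λ).

  λ = 4: largest Jordan block has size 3, contributing (x − 4)^3

So m_A(x) = (x - 4)^3 = x^3 - 12*x^2 + 48*x - 64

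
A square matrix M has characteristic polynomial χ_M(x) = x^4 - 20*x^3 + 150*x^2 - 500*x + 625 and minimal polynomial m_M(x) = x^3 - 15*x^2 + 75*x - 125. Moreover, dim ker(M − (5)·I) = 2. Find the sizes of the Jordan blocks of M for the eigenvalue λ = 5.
Block sizes for λ = 5: [3, 1]

Step 1 — from the characteristic polynomial, algebraic multiplicity of λ = 5 is 4. From dim ker(M − (5)·I) = 2, there are exactly 2 Jordan blocks for λ = 5.
Step 2 — from the minimal polynomial, the factor (x − 5)^3 tells us the largest block for λ = 5 has size 3.
Step 3 — with total size 4, 2 blocks, and largest block 3, the block sizes (in nonincreasing order) are [3, 1].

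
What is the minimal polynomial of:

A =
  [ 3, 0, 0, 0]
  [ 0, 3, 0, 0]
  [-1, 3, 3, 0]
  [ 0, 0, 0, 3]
x^2 - 6*x + 9

The characteristic polynomial is χ_A(x) = (x - 3)^4, so the eigenvalues are known. The minimal polynomial is
  m_A(x) = Π_λ (x − λ)^{k_λ}
where k_λ is the size of the *largest* Jordan block for λ (equivalently, the smallest k with (A − λI)^k v = 0 for every generalised eigenvector v of λ).

  λ = 3: largest Jordan block has size 2, contributing (x − 3)^2

So m_A(x) = (x - 3)^2 = x^2 - 6*x + 9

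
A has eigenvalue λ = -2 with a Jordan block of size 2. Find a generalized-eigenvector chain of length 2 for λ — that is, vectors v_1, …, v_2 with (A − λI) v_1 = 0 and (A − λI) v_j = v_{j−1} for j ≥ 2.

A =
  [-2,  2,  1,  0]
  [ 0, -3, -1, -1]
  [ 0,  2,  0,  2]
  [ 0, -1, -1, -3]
A Jordan chain for λ = -2 of length 2:
v_1 = (2, -1, 2, -1)ᵀ
v_2 = (0, 1, 0, 0)ᵀ

Let N = A − (-2)·I. We want v_2 with N^2 v_2 = 0 but N^1 v_2 ≠ 0; then v_{j-1} := N · v_j for j = 2, …, 2.

Pick v_2 = (0, 1, 0, 0)ᵀ.
Then v_1 = N · v_2 = (2, -1, 2, -1)ᵀ.

Sanity check: (A − (-2)·I) v_1 = (0, 0, 0, 0)ᵀ = 0. ✓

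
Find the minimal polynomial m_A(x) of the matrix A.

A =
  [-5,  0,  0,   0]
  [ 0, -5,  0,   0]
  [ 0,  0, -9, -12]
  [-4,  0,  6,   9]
x^3 + 5*x^2 - 9*x - 45

The characteristic polynomial is χ_A(x) = (x - 3)*(x + 3)*(x + 5)^2, so the eigenvalues are known. The minimal polynomial is
  m_A(x) = Π_λ (x − λ)^{k_λ}
where k_λ is the size of the *largest* Jordan block for λ (equivalently, the smallest k with (A − λI)^k v = 0 for every generalised eigenvector v of λ).

  λ = -5: largest Jordan block has size 1, contributing (x + 5)
  λ = -3: largest Jordan block has size 1, contributing (x + 3)
  λ = 3: largest Jordan block has size 1, contributing (x − 3)

So m_A(x) = (x - 3)*(x + 3)*(x + 5) = x^3 + 5*x^2 - 9*x - 45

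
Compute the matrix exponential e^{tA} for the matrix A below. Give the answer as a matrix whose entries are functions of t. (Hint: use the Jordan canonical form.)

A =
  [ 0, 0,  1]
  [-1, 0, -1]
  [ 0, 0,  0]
e^{tA} =
  [1, 0, t]
  [-t, 1, -t^2/2 - t]
  [0, 0, 1]

Strategy: write A = P · J · P⁻¹ where J is a Jordan canonical form, so e^{tA} = P · e^{tJ} · P⁻¹, and e^{tJ} can be computed block-by-block.

A has Jordan form
J =
  [0, 1, 0]
  [0, 0, 1]
  [0, 0, 0]
(up to reordering of blocks).

Per-block formulas:
  For a 3×3 Jordan block J_3(0): exp(t · J_3(0)) = e^(0t)·(I + t·N + (t^2/2)·N^2), where N is the 3×3 nilpotent shift.

After assembling e^{tJ} and conjugating by P, we get:

e^{tA} =
  [1, 0, t]
  [-t, 1, -t^2/2 - t]
  [0, 0, 1]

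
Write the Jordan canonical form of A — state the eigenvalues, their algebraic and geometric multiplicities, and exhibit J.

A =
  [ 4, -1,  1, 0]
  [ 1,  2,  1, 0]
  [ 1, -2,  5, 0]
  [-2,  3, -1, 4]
J_1(3) ⊕ J_2(4) ⊕ J_1(4)

The characteristic polynomial is
  det(x·I − A) = x^4 - 15*x^3 + 84*x^2 - 208*x + 192 = (x - 4)^3*(x - 3)

Eigenvalues and multiplicities (the geometric multiplicity of λ is n − rank(A − λI), which equals the number of Jordan blocks for λ):
  λ = 3: algebraic multiplicity = 1, geometric multiplicity = 1
  λ = 4: algebraic multiplicity = 3, geometric multiplicity = 2

Determining the block sizes for each eigenvalue:
  λ = 3: one block (gm = 1), so the single block has size am = 1 → block sizes [1]
  λ = 4: 2 blocks summing to 3 forces exactly one block of size 2 and the rest size 1 → block sizes [2, 1]

Assembling the blocks gives a Jordan form
J =
  [3, 0, 0, 0]
  [0, 4, 1, 0]
  [0, 0, 4, 0]
  [0, 0, 0, 4]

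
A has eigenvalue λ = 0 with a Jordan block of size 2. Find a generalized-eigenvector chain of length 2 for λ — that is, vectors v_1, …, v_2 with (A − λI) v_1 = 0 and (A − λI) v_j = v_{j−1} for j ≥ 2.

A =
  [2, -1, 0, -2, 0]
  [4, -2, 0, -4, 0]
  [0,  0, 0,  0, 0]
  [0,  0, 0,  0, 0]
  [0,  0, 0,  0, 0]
A Jordan chain for λ = 0 of length 2:
v_1 = (2, 4, 0, 0, 0)ᵀ
v_2 = (1, 0, 0, 0, 0)ᵀ

Let N = A − (0)·I. We want v_2 with N^2 v_2 = 0 but N^1 v_2 ≠ 0; then v_{j-1} := N · v_j for j = 2, …, 2.

Pick v_2 = (1, 0, 0, 0, 0)ᵀ.
Then v_1 = N · v_2 = (2, 4, 0, 0, 0)ᵀ.

Sanity check: (A − (0)·I) v_1 = (0, 0, 0, 0, 0)ᵀ = 0. ✓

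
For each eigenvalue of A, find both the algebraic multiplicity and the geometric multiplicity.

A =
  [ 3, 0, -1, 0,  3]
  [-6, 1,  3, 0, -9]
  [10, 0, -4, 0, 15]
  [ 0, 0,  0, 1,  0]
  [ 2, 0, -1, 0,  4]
λ = 1: alg = 5, geom = 4

Step 1 — factor the characteristic polynomial to read off the algebraic multiplicities:
  χ_A(x) = (x - 1)^5

Step 2 — compute geometric multiplicities via the rank-nullity identity g(λ) = n − rank(A − λI):
  rank(A − (1)·I) = 1, so dim ker(A − (1)·I) = n − 1 = 4

Summary:
  λ = 1: algebraic multiplicity = 5, geometric multiplicity = 4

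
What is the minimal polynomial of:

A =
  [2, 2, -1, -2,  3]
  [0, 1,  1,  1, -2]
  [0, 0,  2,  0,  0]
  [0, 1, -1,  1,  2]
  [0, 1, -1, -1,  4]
x^3 - 6*x^2 + 12*x - 8

The characteristic polynomial is χ_A(x) = (x - 2)^5, so the eigenvalues are known. The minimal polynomial is
  m_A(x) = Π_λ (x − λ)^{k_λ}
where k_λ is the size of the *largest* Jordan block for λ (equivalently, the smallest k with (A − λI)^k v = 0 for every generalised eigenvector v of λ).

  λ = 2: largest Jordan block has size 3, contributing (x − 2)^3

So m_A(x) = (x - 2)^3 = x^3 - 6*x^2 + 12*x - 8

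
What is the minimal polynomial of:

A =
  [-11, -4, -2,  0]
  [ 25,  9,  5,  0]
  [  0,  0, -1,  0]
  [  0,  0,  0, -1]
x^2 + 2*x + 1

The characteristic polynomial is χ_A(x) = (x + 1)^4, so the eigenvalues are known. The minimal polynomial is
  m_A(x) = Π_λ (x − λ)^{k_λ}
where k_λ is the size of the *largest* Jordan block for λ (equivalently, the smallest k with (A − λI)^k v = 0 for every generalised eigenvector v of λ).

  λ = -1: largest Jordan block has size 2, contributing (x + 1)^2

So m_A(x) = (x + 1)^2 = x^2 + 2*x + 1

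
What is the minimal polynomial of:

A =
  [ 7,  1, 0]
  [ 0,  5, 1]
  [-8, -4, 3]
x^3 - 15*x^2 + 75*x - 125

The characteristic polynomial is χ_A(x) = (x - 5)^3, so the eigenvalues are known. The minimal polynomial is
  m_A(x) = Π_λ (x − λ)^{k_λ}
where k_λ is the size of the *largest* Jordan block for λ (equivalently, the smallest k with (A − λI)^k v = 0 for every generalised eigenvector v of λ).

  λ = 5: largest Jordan block has size 3, contributing (x − 5)^3

So m_A(x) = (x - 5)^3 = x^3 - 15*x^2 + 75*x - 125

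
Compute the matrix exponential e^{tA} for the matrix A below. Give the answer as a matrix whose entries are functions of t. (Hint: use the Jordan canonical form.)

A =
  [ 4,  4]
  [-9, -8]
e^{tA} =
  [6*t*exp(-2*t) + exp(-2*t), 4*t*exp(-2*t)]
  [-9*t*exp(-2*t), -6*t*exp(-2*t) + exp(-2*t)]

Strategy: write A = P · J · P⁻¹ where J is a Jordan canonical form, so e^{tA} = P · e^{tJ} · P⁻¹, and e^{tJ} can be computed block-by-block.

A has Jordan form
J =
  [-2,  1]
  [ 0, -2]
(up to reordering of blocks).

Per-block formulas:
  For a 2×2 Jordan block J_2(-2): exp(t · J_2(-2)) = e^(-2t)·(I + t·N), where N is the 2×2 nilpotent shift.

After assembling e^{tJ} and conjugating by P, we get:

e^{tA} =
  [6*t*exp(-2*t) + exp(-2*t), 4*t*exp(-2*t)]
  [-9*t*exp(-2*t), -6*t*exp(-2*t) + exp(-2*t)]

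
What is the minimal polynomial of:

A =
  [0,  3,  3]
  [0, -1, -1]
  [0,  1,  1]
x^2

The characteristic polynomial is χ_A(x) = x^3, so the eigenvalues are known. The minimal polynomial is
  m_A(x) = Π_λ (x − λ)^{k_λ}
where k_λ is the size of the *largest* Jordan block for λ (equivalently, the smallest k with (A − λI)^k v = 0 for every generalised eigenvector v of λ).

  λ = 0: largest Jordan block has size 2, contributing (x − 0)^2

So m_A(x) = x^2 = x^2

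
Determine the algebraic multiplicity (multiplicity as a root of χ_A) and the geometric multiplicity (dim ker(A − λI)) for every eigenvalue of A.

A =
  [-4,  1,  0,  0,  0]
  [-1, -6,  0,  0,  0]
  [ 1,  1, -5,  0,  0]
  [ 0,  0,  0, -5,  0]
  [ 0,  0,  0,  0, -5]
λ = -5: alg = 5, geom = 4

Step 1 — factor the characteristic polynomial to read off the algebraic multiplicities:
  χ_A(x) = (x + 5)^5

Step 2 — compute geometric multiplicities via the rank-nullity identity g(λ) = n − rank(A − λI):
  rank(A − (-5)·I) = 1, so dim ker(A − (-5)·I) = n − 1 = 4

Summary:
  λ = -5: algebraic multiplicity = 5, geometric multiplicity = 4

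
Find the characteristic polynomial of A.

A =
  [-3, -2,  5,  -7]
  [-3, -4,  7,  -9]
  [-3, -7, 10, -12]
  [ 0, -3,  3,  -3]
x^4

Expanding det(x·I − A) (e.g. by cofactor expansion or by noting that A is similar to its Jordan form J, which has the same characteristic polynomial as A) gives
  χ_A(x) = x^4
which factors as x^4. The eigenvalues (with algebraic multiplicities) are λ = 0 with multiplicity 4.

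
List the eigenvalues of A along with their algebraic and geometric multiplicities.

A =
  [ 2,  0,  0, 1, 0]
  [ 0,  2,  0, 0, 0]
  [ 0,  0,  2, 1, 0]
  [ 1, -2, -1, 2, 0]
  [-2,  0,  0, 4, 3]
λ = 2: alg = 4, geom = 2; λ = 3: alg = 1, geom = 1

Step 1 — factor the characteristic polynomial to read off the algebraic multiplicities:
  χ_A(x) = (x - 3)*(x - 2)^4

Step 2 — compute geometric multiplicities via the rank-nullity identity g(λ) = n − rank(A − λI):
  rank(A − (2)·I) = 3, so dim ker(A − (2)·I) = n − 3 = 2
  rank(A − (3)·I) = 4, so dim ker(A − (3)·I) = n − 4 = 1

Summary:
  λ = 2: algebraic multiplicity = 4, geometric multiplicity = 2
  λ = 3: algebraic multiplicity = 1, geometric multiplicity = 1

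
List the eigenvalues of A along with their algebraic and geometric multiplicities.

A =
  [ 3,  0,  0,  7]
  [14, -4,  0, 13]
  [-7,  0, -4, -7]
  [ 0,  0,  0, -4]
λ = -4: alg = 3, geom = 2; λ = 3: alg = 1, geom = 1

Step 1 — factor the characteristic polynomial to read off the algebraic multiplicities:
  χ_A(x) = (x - 3)*(x + 4)^3

Step 2 — compute geometric multiplicities via the rank-nullity identity g(λ) = n − rank(A − λI):
  rank(A − (-4)·I) = 2, so dim ker(A − (-4)·I) = n − 2 = 2
  rank(A − (3)·I) = 3, so dim ker(A − (3)·I) = n − 3 = 1

Summary:
  λ = -4: algebraic multiplicity = 3, geometric multiplicity = 2
  λ = 3: algebraic multiplicity = 1, geometric multiplicity = 1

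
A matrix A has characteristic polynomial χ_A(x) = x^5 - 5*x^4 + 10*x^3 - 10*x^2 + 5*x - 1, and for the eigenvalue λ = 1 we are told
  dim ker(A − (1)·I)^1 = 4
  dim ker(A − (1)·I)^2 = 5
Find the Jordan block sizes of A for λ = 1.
Block sizes for λ = 1: [2, 1, 1, 1]

From the dimensions of kernels of powers, the number of Jordan blocks of size at least j is d_j − d_{j−1} where d_j = dim ker(N^j) (with d_0 = 0). Computing the differences gives [4, 1].
The number of blocks of size exactly k is (#blocks of size ≥ k) − (#blocks of size ≥ k + 1), so the partition is: 3 block(s) of size 1, 1 block(s) of size 2.
In nonincreasing order the block sizes are [2, 1, 1, 1].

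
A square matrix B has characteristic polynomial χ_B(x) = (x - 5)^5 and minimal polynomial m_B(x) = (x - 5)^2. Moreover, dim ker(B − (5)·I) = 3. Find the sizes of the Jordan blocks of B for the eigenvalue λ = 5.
Block sizes for λ = 5: [2, 2, 1]

Step 1 — from the characteristic polynomial, algebraic multiplicity of λ = 5 is 5. From dim ker(B − (5)·I) = 3, there are exactly 3 Jordan blocks for λ = 5.
Step 2 — from the minimal polynomial, the factor (x − 5)^2 tells us the largest block for λ = 5 has size 2.
Step 3 — with total size 5, 3 blocks, and largest block 2, the block sizes (in nonincreasing order) are [2, 2, 1].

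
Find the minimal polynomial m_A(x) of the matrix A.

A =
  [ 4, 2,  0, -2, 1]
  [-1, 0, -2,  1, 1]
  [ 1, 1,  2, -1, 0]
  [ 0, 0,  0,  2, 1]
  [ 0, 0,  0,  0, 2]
x^3 - 6*x^2 + 12*x - 8

The characteristic polynomial is χ_A(x) = (x - 2)^5, so the eigenvalues are known. The minimal polynomial is
  m_A(x) = Π_λ (x − λ)^{k_λ}
where k_λ is the size of the *largest* Jordan block for λ (equivalently, the smallest k with (A − λI)^k v = 0 for every generalised eigenvector v of λ).

  λ = 2: largest Jordan block has size 3, contributing (x − 2)^3

So m_A(x) = (x - 2)^3 = x^3 - 6*x^2 + 12*x - 8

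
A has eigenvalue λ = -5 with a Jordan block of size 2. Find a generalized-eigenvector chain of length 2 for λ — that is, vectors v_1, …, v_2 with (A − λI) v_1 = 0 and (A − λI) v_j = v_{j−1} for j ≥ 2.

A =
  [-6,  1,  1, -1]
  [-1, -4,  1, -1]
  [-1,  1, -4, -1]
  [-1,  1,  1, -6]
A Jordan chain for λ = -5 of length 2:
v_1 = (-1, -1, -1, -1)ᵀ
v_2 = (1, 0, 0, 0)ᵀ

Let N = A − (-5)·I. We want v_2 with N^2 v_2 = 0 but N^1 v_2 ≠ 0; then v_{j-1} := N · v_j for j = 2, …, 2.

Pick v_2 = (1, 0, 0, 0)ᵀ.
Then v_1 = N · v_2 = (-1, -1, -1, -1)ᵀ.

Sanity check: (A − (-5)·I) v_1 = (0, 0, 0, 0)ᵀ = 0. ✓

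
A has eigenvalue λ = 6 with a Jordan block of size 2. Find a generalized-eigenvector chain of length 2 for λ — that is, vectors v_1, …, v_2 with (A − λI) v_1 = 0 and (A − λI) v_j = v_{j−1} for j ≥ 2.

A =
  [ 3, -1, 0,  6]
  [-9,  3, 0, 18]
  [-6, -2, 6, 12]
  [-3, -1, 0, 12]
A Jordan chain for λ = 6 of length 2:
v_1 = (-3, -9, -6, -3)ᵀ
v_2 = (1, 0, 0, 0)ᵀ

Let N = A − (6)·I. We want v_2 with N^2 v_2 = 0 but N^1 v_2 ≠ 0; then v_{j-1} := N · v_j for j = 2, …, 2.

Pick v_2 = (1, 0, 0, 0)ᵀ.
Then v_1 = N · v_2 = (-3, -9, -6, -3)ᵀ.

Sanity check: (A − (6)·I) v_1 = (0, 0, 0, 0)ᵀ = 0. ✓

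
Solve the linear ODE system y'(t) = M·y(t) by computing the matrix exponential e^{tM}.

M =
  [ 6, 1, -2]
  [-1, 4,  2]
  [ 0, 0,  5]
e^{tM} =
  [t*exp(5*t) + exp(5*t), t*exp(5*t), -2*t*exp(5*t)]
  [-t*exp(5*t), -t*exp(5*t) + exp(5*t), 2*t*exp(5*t)]
  [0, 0, exp(5*t)]

Strategy: write M = P · J · P⁻¹ where J is a Jordan canonical form, so e^{tM} = P · e^{tJ} · P⁻¹, and e^{tJ} can be computed block-by-block.

M has Jordan form
J =
  [5, 1, 0]
  [0, 5, 0]
  [0, 0, 5]
(up to reordering of blocks).

Per-block formulas:
  For a 1×1 block at λ = 5: exp(t · [5]) = [e^(5t)].
  For a 2×2 Jordan block J_2(5): exp(t · J_2(5)) = e^(5t)·(I + t·N), where N is the 2×2 nilpotent shift.

After assembling e^{tJ} and conjugating by P, we get:

e^{tM} =
  [t*exp(5*t) + exp(5*t), t*exp(5*t), -2*t*exp(5*t)]
  [-t*exp(5*t), -t*exp(5*t) + exp(5*t), 2*t*exp(5*t)]
  [0, 0, exp(5*t)]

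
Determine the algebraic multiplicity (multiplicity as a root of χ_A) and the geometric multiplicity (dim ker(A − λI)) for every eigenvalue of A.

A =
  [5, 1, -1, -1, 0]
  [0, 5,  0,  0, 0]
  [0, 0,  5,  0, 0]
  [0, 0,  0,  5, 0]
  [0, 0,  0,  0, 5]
λ = 5: alg = 5, geom = 4

Step 1 — factor the characteristic polynomial to read off the algebraic multiplicities:
  χ_A(x) = (x - 5)^5

Step 2 — compute geometric multiplicities via the rank-nullity identity g(λ) = n − rank(A − λI):
  rank(A − (5)·I) = 1, so dim ker(A − (5)·I) = n − 1 = 4

Summary:
  λ = 5: algebraic multiplicity = 5, geometric multiplicity = 4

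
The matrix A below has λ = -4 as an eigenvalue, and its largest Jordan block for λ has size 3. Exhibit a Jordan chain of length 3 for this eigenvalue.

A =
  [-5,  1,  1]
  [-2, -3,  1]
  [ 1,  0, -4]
A Jordan chain for λ = -4 of length 3:
v_1 = (0, 1, -1)ᵀ
v_2 = (-1, -2, 1)ᵀ
v_3 = (1, 0, 0)ᵀ

Let N = A − (-4)·I. We want v_3 with N^3 v_3 = 0 but N^2 v_3 ≠ 0; then v_{j-1} := N · v_j for j = 3, …, 2.

Pick v_3 = (1, 0, 0)ᵀ.
Then v_2 = N · v_3 = (-1, -2, 1)ᵀ.
Then v_1 = N · v_2 = (0, 1, -1)ᵀ.

Sanity check: (A − (-4)·I) v_1 = (0, 0, 0)ᵀ = 0. ✓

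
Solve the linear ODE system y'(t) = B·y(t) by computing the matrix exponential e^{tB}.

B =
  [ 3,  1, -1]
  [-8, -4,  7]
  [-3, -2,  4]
e^{tB} =
  [-t^2*exp(t)/2 + 2*t*exp(t) + exp(t), -t^2*exp(t)/2 + t*exp(t), t^2*exp(t) - t*exp(t)]
  [3*t^2*exp(t)/2 - 8*t*exp(t), 3*t^2*exp(t)/2 - 5*t*exp(t) + exp(t), -3*t^2*exp(t) + 7*t*exp(t)]
  [t^2*exp(t)/2 - 3*t*exp(t), t^2*exp(t)/2 - 2*t*exp(t), -t^2*exp(t) + 3*t*exp(t) + exp(t)]

Strategy: write B = P · J · P⁻¹ where J is a Jordan canonical form, so e^{tB} = P · e^{tJ} · P⁻¹, and e^{tJ} can be computed block-by-block.

B has Jordan form
J =
  [1, 1, 0]
  [0, 1, 1]
  [0, 0, 1]
(up to reordering of blocks).

Per-block formulas:
  For a 3×3 Jordan block J_3(1): exp(t · J_3(1)) = e^(1t)·(I + t·N + (t^2/2)·N^2), where N is the 3×3 nilpotent shift.

After assembling e^{tJ} and conjugating by P, we get:

e^{tB} =
  [-t^2*exp(t)/2 + 2*t*exp(t) + exp(t), -t^2*exp(t)/2 + t*exp(t), t^2*exp(t) - t*exp(t)]
  [3*t^2*exp(t)/2 - 8*t*exp(t), 3*t^2*exp(t)/2 - 5*t*exp(t) + exp(t), -3*t^2*exp(t) + 7*t*exp(t)]
  [t^2*exp(t)/2 - 3*t*exp(t), t^2*exp(t)/2 - 2*t*exp(t), -t^2*exp(t) + 3*t*exp(t) + exp(t)]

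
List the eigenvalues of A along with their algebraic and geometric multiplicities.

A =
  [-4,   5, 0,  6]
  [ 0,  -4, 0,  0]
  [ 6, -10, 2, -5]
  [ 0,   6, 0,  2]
λ = -4: alg = 2, geom = 1; λ = 2: alg = 2, geom = 1

Step 1 — factor the characteristic polynomial to read off the algebraic multiplicities:
  χ_A(x) = (x - 2)^2*(x + 4)^2

Step 2 — compute geometric multiplicities via the rank-nullity identity g(λ) = n − rank(A − λI):
  rank(A − (-4)·I) = 3, so dim ker(A − (-4)·I) = n − 3 = 1
  rank(A − (2)·I) = 3, so dim ker(A − (2)·I) = n − 3 = 1

Summary:
  λ = -4: algebraic multiplicity = 2, geometric multiplicity = 1
  λ = 2: algebraic multiplicity = 2, geometric multiplicity = 1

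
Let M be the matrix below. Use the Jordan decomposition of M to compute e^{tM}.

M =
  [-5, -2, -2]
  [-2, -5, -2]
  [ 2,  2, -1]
e^{tM} =
  [exp(-5*t), -exp(-3*t) + exp(-5*t), -exp(-3*t) + exp(-5*t)]
  [-exp(-3*t) + exp(-5*t), exp(-5*t), -exp(-3*t) + exp(-5*t)]
  [exp(-3*t) - exp(-5*t), exp(-3*t) - exp(-5*t), 2*exp(-3*t) - exp(-5*t)]

Strategy: write M = P · J · P⁻¹ where J is a Jordan canonical form, so e^{tM} = P · e^{tJ} · P⁻¹, and e^{tJ} can be computed block-by-block.

M has Jordan form
J =
  [-5,  0,  0]
  [ 0, -3,  0]
  [ 0,  0, -3]
(up to reordering of blocks).

Per-block formulas:
  For a 1×1 block at λ = -3: exp(t · [-3]) = [e^(-3t)].
  For a 1×1 block at λ = -5: exp(t · [-5]) = [e^(-5t)].

After assembling e^{tJ} and conjugating by P, we get:

e^{tM} =
  [exp(-5*t), -exp(-3*t) + exp(-5*t), -exp(-3*t) + exp(-5*t)]
  [-exp(-3*t) + exp(-5*t), exp(-5*t), -exp(-3*t) + exp(-5*t)]
  [exp(-3*t) - exp(-5*t), exp(-3*t) - exp(-5*t), 2*exp(-3*t) - exp(-5*t)]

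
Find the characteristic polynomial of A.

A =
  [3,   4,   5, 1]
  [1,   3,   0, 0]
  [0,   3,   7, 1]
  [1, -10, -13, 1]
x^4 - 14*x^3 + 72*x^2 - 160*x + 128

Expanding det(x·I − A) (e.g. by cofactor expansion or by noting that A is similar to its Jordan form J, which has the same characteristic polynomial as A) gives
  χ_A(x) = x^4 - 14*x^3 + 72*x^2 - 160*x + 128
which factors as (x - 4)^3*(x - 2). The eigenvalues (with algebraic multiplicities) are λ = 2 with multiplicity 1, λ = 4 with multiplicity 3.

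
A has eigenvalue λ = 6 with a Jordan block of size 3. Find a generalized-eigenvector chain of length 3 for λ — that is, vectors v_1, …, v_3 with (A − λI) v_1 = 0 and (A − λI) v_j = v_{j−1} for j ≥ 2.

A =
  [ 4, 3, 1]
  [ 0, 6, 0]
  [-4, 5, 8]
A Jordan chain for λ = 6 of length 3:
v_1 = (-1, 0, -2)ᵀ
v_2 = (3, 0, 5)ᵀ
v_3 = (0, 1, 0)ᵀ

Let N = A − (6)·I. We want v_3 with N^3 v_3 = 0 but N^2 v_3 ≠ 0; then v_{j-1} := N · v_j for j = 3, …, 2.

Pick v_3 = (0, 1, 0)ᵀ.
Then v_2 = N · v_3 = (3, 0, 5)ᵀ.
Then v_1 = N · v_2 = (-1, 0, -2)ᵀ.

Sanity check: (A − (6)·I) v_1 = (0, 0, 0)ᵀ = 0. ✓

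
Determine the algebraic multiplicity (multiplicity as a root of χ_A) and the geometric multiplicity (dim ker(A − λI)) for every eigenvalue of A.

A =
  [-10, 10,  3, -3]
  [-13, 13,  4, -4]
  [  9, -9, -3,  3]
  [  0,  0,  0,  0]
λ = 0: alg = 4, geom = 2

Step 1 — factor the characteristic polynomial to read off the algebraic multiplicities:
  χ_A(x) = x^4

Step 2 — compute geometric multiplicities via the rank-nullity identity g(λ) = n − rank(A − λI):
  rank(A − (0)·I) = 2, so dim ker(A − (0)·I) = n − 2 = 2

Summary:
  λ = 0: algebraic multiplicity = 4, geometric multiplicity = 2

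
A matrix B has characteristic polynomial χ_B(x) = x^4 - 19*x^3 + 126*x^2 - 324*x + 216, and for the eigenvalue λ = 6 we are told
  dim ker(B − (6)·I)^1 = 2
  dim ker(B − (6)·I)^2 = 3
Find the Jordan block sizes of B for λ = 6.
Block sizes for λ = 6: [2, 1]

From the dimensions of kernels of powers, the number of Jordan blocks of size at least j is d_j − d_{j−1} where d_j = dim ker(N^j) (with d_0 = 0). Computing the differences gives [2, 1].
The number of blocks of size exactly k is (#blocks of size ≥ k) − (#blocks of size ≥ k + 1), so the partition is: 1 block(s) of size 1, 1 block(s) of size 2.
In nonincreasing order the block sizes are [2, 1].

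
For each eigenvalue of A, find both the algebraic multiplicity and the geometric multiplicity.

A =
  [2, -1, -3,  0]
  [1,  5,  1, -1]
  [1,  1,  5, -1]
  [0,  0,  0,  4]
λ = 4: alg = 4, geom = 2

Step 1 — factor the characteristic polynomial to read off the algebraic multiplicities:
  χ_A(x) = (x - 4)^4

Step 2 — compute geometric multiplicities via the rank-nullity identity g(λ) = n − rank(A − λI):
  rank(A − (4)·I) = 2, so dim ker(A − (4)·I) = n − 2 = 2

Summary:
  λ = 4: algebraic multiplicity = 4, geometric multiplicity = 2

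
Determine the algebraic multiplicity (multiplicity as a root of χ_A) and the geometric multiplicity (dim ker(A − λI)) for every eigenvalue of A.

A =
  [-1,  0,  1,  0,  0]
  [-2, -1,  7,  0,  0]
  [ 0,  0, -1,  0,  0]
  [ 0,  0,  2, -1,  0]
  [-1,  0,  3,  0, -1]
λ = -1: alg = 5, geom = 3

Step 1 — factor the characteristic polynomial to read off the algebraic multiplicities:
  χ_A(x) = (x + 1)^5

Step 2 — compute geometric multiplicities via the rank-nullity identity g(λ) = n − rank(A − λI):
  rank(A − (-1)·I) = 2, so dim ker(A − (-1)·I) = n − 2 = 3

Summary:
  λ = -1: algebraic multiplicity = 5, geometric multiplicity = 3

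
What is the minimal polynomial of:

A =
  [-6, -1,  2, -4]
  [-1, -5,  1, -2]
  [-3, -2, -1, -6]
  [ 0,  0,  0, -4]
x^3 + 12*x^2 + 48*x + 64

The characteristic polynomial is χ_A(x) = (x + 4)^4, so the eigenvalues are known. The minimal polynomial is
  m_A(x) = Π_λ (x − λ)^{k_λ}
where k_λ is the size of the *largest* Jordan block for λ (equivalently, the smallest k with (A − λI)^k v = 0 for every generalised eigenvector v of λ).

  λ = -4: largest Jordan block has size 3, contributing (x + 4)^3

So m_A(x) = (x + 4)^3 = x^3 + 12*x^2 + 48*x + 64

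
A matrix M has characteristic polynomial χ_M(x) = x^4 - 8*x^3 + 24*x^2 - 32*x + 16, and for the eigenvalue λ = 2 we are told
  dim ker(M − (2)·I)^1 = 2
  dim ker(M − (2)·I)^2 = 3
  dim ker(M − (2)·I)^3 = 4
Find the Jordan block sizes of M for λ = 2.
Block sizes for λ = 2: [3, 1]

From the dimensions of kernels of powers, the number of Jordan blocks of size at least j is d_j − d_{j−1} where d_j = dim ker(N^j) (with d_0 = 0). Computing the differences gives [2, 1, 1].
The number of blocks of size exactly k is (#blocks of size ≥ k) − (#blocks of size ≥ k + 1), so the partition is: 1 block(s) of size 1, 1 block(s) of size 3.
In nonincreasing order the block sizes are [3, 1].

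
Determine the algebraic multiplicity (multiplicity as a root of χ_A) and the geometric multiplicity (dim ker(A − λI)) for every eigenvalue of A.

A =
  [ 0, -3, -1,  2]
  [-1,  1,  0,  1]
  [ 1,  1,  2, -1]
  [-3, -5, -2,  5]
λ = 2: alg = 4, geom = 2

Step 1 — factor the characteristic polynomial to read off the algebraic multiplicities:
  χ_A(x) = (x - 2)^4

Step 2 — compute geometric multiplicities via the rank-nullity identity g(λ) = n − rank(A − λI):
  rank(A − (2)·I) = 2, so dim ker(A − (2)·I) = n − 2 = 2

Summary:
  λ = 2: algebraic multiplicity = 4, geometric multiplicity = 2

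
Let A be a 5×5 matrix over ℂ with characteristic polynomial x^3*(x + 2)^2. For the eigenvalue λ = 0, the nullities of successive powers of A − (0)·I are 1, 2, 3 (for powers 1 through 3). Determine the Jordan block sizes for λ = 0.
Block sizes for λ = 0: [3]

From the dimensions of kernels of powers, the number of Jordan blocks of size at least j is d_j − d_{j−1} where d_j = dim ker(N^j) (with d_0 = 0). Computing the differences gives [1, 1, 1].
The number of blocks of size exactly k is (#blocks of size ≥ k) − (#blocks of size ≥ k + 1), so the partition is: 1 block(s) of size 3.
In nonincreasing order the block sizes are [3].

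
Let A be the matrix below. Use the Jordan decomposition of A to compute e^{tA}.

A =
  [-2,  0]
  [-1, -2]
e^{tA} =
  [exp(-2*t), 0]
  [-t*exp(-2*t), exp(-2*t)]

Strategy: write A = P · J · P⁻¹ where J is a Jordan canonical form, so e^{tA} = P · e^{tJ} · P⁻¹, and e^{tJ} can be computed block-by-block.

A has Jordan form
J =
  [-2,  1]
  [ 0, -2]
(up to reordering of blocks).

Per-block formulas:
  For a 2×2 Jordan block J_2(-2): exp(t · J_2(-2)) = e^(-2t)·(I + t·N), where N is the 2×2 nilpotent shift.

After assembling e^{tJ} and conjugating by P, we get:

e^{tA} =
  [exp(-2*t), 0]
  [-t*exp(-2*t), exp(-2*t)]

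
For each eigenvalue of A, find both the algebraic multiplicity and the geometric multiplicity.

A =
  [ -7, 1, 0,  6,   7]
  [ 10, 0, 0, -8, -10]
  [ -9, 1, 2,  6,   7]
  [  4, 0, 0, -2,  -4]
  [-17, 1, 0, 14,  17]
λ = 0: alg = 2, geom = 1; λ = 2: alg = 2, geom = 2; λ = 6: alg = 1, geom = 1

Step 1 — factor the characteristic polynomial to read off the algebraic multiplicities:
  χ_A(x) = x^2*(x - 6)*(x - 2)^2

Step 2 — compute geometric multiplicities via the rank-nullity identity g(λ) = n − rank(A − λI):
  rank(A − (0)·I) = 4, so dim ker(A − (0)·I) = n − 4 = 1
  rank(A − (2)·I) = 3, so dim ker(A − (2)·I) = n − 3 = 2
  rank(A − (6)·I) = 4, so dim ker(A − (6)·I) = n − 4 = 1

Summary:
  λ = 0: algebraic multiplicity = 2, geometric multiplicity = 1
  λ = 2: algebraic multiplicity = 2, geometric multiplicity = 2
  λ = 6: algebraic multiplicity = 1, geometric multiplicity = 1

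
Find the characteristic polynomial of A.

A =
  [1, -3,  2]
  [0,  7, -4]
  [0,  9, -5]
x^3 - 3*x^2 + 3*x - 1

Expanding det(x·I − A) (e.g. by cofactor expansion or by noting that A is similar to its Jordan form J, which has the same characteristic polynomial as A) gives
  χ_A(x) = x^3 - 3*x^2 + 3*x - 1
which factors as (x - 1)^3. The eigenvalues (with algebraic multiplicities) are λ = 1 with multiplicity 3.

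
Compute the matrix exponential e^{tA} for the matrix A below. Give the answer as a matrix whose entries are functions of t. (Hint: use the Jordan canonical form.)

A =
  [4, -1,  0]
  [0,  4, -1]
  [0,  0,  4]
e^{tA} =
  [exp(4*t), -t*exp(4*t), t^2*exp(4*t)/2]
  [0, exp(4*t), -t*exp(4*t)]
  [0, 0, exp(4*t)]

Strategy: write A = P · J · P⁻¹ where J is a Jordan canonical form, so e^{tA} = P · e^{tJ} · P⁻¹, and e^{tJ} can be computed block-by-block.

A has Jordan form
J =
  [4, 1, 0]
  [0, 4, 1]
  [0, 0, 4]
(up to reordering of blocks).

Per-block formulas:
  For a 3×3 Jordan block J_3(4): exp(t · J_3(4)) = e^(4t)·(I + t·N + (t^2/2)·N^2), where N is the 3×3 nilpotent shift.

After assembling e^{tJ} and conjugating by P, we get:

e^{tA} =
  [exp(4*t), -t*exp(4*t), t^2*exp(4*t)/2]
  [0, exp(4*t), -t*exp(4*t)]
  [0, 0, exp(4*t)]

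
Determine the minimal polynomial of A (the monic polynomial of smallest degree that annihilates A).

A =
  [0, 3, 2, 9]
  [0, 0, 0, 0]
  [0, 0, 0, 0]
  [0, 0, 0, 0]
x^2

The characteristic polynomial is χ_A(x) = x^4, so the eigenvalues are known. The minimal polynomial is
  m_A(x) = Π_λ (x − λ)^{k_λ}
where k_λ is the size of the *largest* Jordan block for λ (equivalently, the smallest k with (A − λI)^k v = 0 for every generalised eigenvector v of λ).

  λ = 0: largest Jordan block has size 2, contributing (x − 0)^2

So m_A(x) = x^2 = x^2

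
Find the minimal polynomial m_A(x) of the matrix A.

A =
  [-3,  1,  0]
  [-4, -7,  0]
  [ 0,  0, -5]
x^2 + 10*x + 25

The characteristic polynomial is χ_A(x) = (x + 5)^3, so the eigenvalues are known. The minimal polynomial is
  m_A(x) = Π_λ (x − λ)^{k_λ}
where k_λ is the size of the *largest* Jordan block for λ (equivalently, the smallest k with (A − λI)^k v = 0 for every generalised eigenvector v of λ).

  λ = -5: largest Jordan block has size 2, contributing (x + 5)^2

So m_A(x) = (x + 5)^2 = x^2 + 10*x + 25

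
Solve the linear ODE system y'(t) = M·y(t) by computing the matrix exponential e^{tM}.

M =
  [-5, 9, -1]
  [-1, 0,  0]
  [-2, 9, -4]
e^{tM} =
  [-3*t^2*exp(-3*t)/2 - 2*t*exp(-3*t) + exp(-3*t), 9*t*exp(-3*t), 3*t^2*exp(-3*t)/2 - t*exp(-3*t)]
  [-t^2*exp(-3*t)/2 - t*exp(-3*t), 3*t*exp(-3*t) + exp(-3*t), t^2*exp(-3*t)/2]
  [-3*t^2*exp(-3*t)/2 - 2*t*exp(-3*t), 9*t*exp(-3*t), 3*t^2*exp(-3*t)/2 - t*exp(-3*t) + exp(-3*t)]

Strategy: write M = P · J · P⁻¹ where J is a Jordan canonical form, so e^{tM} = P · e^{tJ} · P⁻¹, and e^{tJ} can be computed block-by-block.

M has Jordan form
J =
  [-3,  1,  0]
  [ 0, -3,  1]
  [ 0,  0, -3]
(up to reordering of blocks).

Per-block formulas:
  For a 3×3 Jordan block J_3(-3): exp(t · J_3(-3)) = e^(-3t)·(I + t·N + (t^2/2)·N^2), where N is the 3×3 nilpotent shift.

After assembling e^{tJ} and conjugating by P, we get:

e^{tM} =
  [-3*t^2*exp(-3*t)/2 - 2*t*exp(-3*t) + exp(-3*t), 9*t*exp(-3*t), 3*t^2*exp(-3*t)/2 - t*exp(-3*t)]
  [-t^2*exp(-3*t)/2 - t*exp(-3*t), 3*t*exp(-3*t) + exp(-3*t), t^2*exp(-3*t)/2]
  [-3*t^2*exp(-3*t)/2 - 2*t*exp(-3*t), 9*t*exp(-3*t), 3*t^2*exp(-3*t)/2 - t*exp(-3*t) + exp(-3*t)]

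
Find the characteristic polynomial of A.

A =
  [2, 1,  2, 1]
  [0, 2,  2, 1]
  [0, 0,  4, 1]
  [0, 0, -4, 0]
x^4 - 8*x^3 + 24*x^2 - 32*x + 16

Expanding det(x·I − A) (e.g. by cofactor expansion or by noting that A is similar to its Jordan form J, which has the same characteristic polynomial as A) gives
  χ_A(x) = x^4 - 8*x^3 + 24*x^2 - 32*x + 16
which factors as (x - 2)^4. The eigenvalues (with algebraic multiplicities) are λ = 2 with multiplicity 4.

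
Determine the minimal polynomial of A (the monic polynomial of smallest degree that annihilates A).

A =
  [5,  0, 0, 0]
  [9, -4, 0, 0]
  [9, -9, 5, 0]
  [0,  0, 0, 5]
x^2 - x - 20

The characteristic polynomial is χ_A(x) = (x - 5)^3*(x + 4), so the eigenvalues are known. The minimal polynomial is
  m_A(x) = Π_λ (x − λ)^{k_λ}
where k_λ is the size of the *largest* Jordan block for λ (equivalently, the smallest k with (A − λI)^k v = 0 for every generalised eigenvector v of λ).

  λ = -4: largest Jordan block has size 1, contributing (x + 4)
  λ = 5: largest Jordan block has size 1, contributing (x − 5)

So m_A(x) = (x - 5)*(x + 4) = x^2 - x - 20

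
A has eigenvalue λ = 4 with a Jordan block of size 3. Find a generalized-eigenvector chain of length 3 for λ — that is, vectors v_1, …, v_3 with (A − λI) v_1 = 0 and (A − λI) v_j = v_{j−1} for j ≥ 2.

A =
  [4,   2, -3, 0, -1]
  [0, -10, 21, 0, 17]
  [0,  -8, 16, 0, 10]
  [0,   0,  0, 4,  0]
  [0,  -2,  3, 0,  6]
A Jordan chain for λ = 4 of length 3:
v_1 = (-2, -6, -4, 0, 0)ᵀ
v_2 = (2, -14, -8, 0, -2)ᵀ
v_3 = (0, 1, 0, 0, 0)ᵀ

Let N = A − (4)·I. We want v_3 with N^3 v_3 = 0 but N^2 v_3 ≠ 0; then v_{j-1} := N · v_j for j = 3, …, 2.

Pick v_3 = (0, 1, 0, 0, 0)ᵀ.
Then v_2 = N · v_3 = (2, -14, -8, 0, -2)ᵀ.
Then v_1 = N · v_2 = (-2, -6, -4, 0, 0)ᵀ.

Sanity check: (A − (4)·I) v_1 = (0, 0, 0, 0, 0)ᵀ = 0. ✓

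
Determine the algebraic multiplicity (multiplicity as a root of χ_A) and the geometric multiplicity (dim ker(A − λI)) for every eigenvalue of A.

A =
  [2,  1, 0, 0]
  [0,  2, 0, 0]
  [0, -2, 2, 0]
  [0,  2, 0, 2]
λ = 2: alg = 4, geom = 3

Step 1 — factor the characteristic polynomial to read off the algebraic multiplicities:
  χ_A(x) = (x - 2)^4

Step 2 — compute geometric multiplicities via the rank-nullity identity g(λ) = n − rank(A − λI):
  rank(A − (2)·I) = 1, so dim ker(A − (2)·I) = n − 1 = 3

Summary:
  λ = 2: algebraic multiplicity = 4, geometric multiplicity = 3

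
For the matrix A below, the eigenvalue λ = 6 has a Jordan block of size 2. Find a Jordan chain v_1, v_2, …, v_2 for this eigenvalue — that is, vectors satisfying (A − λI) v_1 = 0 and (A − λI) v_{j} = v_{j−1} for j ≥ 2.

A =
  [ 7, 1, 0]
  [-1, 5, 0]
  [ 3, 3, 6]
A Jordan chain for λ = 6 of length 2:
v_1 = (1, -1, 3)ᵀ
v_2 = (1, 0, 0)ᵀ

Let N = A − (6)·I. We want v_2 with N^2 v_2 = 0 but N^1 v_2 ≠ 0; then v_{j-1} := N · v_j for j = 2, …, 2.

Pick v_2 = (1, 0, 0)ᵀ.
Then v_1 = N · v_2 = (1, -1, 3)ᵀ.

Sanity check: (A − (6)·I) v_1 = (0, 0, 0)ᵀ = 0. ✓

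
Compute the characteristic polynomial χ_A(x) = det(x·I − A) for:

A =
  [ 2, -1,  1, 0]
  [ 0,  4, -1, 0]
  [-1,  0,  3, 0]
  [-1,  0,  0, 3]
x^4 - 12*x^3 + 54*x^2 - 108*x + 81

Expanding det(x·I − A) (e.g. by cofactor expansion or by noting that A is similar to its Jordan form J, which has the same characteristic polynomial as A) gives
  χ_A(x) = x^4 - 12*x^3 + 54*x^2 - 108*x + 81
which factors as (x - 3)^4. The eigenvalues (with algebraic multiplicities) are λ = 3 with multiplicity 4.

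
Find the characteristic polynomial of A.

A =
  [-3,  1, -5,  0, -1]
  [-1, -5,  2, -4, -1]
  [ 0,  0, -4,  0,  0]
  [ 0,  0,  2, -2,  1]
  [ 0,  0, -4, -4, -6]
x^5 + 20*x^4 + 160*x^3 + 640*x^2 + 1280*x + 1024

Expanding det(x·I − A) (e.g. by cofactor expansion or by noting that A is similar to its Jordan form J, which has the same characteristic polynomial as A) gives
  χ_A(x) = x^5 + 20*x^4 + 160*x^3 + 640*x^2 + 1280*x + 1024
which factors as (x + 4)^5. The eigenvalues (with algebraic multiplicities) are λ = -4 with multiplicity 5.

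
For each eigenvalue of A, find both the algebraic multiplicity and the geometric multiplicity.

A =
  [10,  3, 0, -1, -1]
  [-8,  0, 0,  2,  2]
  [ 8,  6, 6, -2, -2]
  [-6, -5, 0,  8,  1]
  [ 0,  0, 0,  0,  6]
λ = 6: alg = 5, geom = 3

Step 1 — factor the characteristic polynomial to read off the algebraic multiplicities:
  χ_A(x) = (x - 6)^5

Step 2 — compute geometric multiplicities via the rank-nullity identity g(λ) = n − rank(A − λI):
  rank(A − (6)·I) = 2, so dim ker(A − (6)·I) = n − 2 = 3

Summary:
  λ = 6: algebraic multiplicity = 5, geometric multiplicity = 3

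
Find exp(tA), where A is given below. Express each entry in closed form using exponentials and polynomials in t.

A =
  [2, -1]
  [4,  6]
e^{tA} =
  [-2*t*exp(4*t) + exp(4*t), -t*exp(4*t)]
  [4*t*exp(4*t), 2*t*exp(4*t) + exp(4*t)]

Strategy: write A = P · J · P⁻¹ where J is a Jordan canonical form, so e^{tA} = P · e^{tJ} · P⁻¹, and e^{tJ} can be computed block-by-block.

A has Jordan form
J =
  [4, 1]
  [0, 4]
(up to reordering of blocks).

Per-block formulas:
  For a 2×2 Jordan block J_2(4): exp(t · J_2(4)) = e^(4t)·(I + t·N), where N is the 2×2 nilpotent shift.

After assembling e^{tJ} and conjugating by P, we get:

e^{tA} =
  [-2*t*exp(4*t) + exp(4*t), -t*exp(4*t)]
  [4*t*exp(4*t), 2*t*exp(4*t) + exp(4*t)]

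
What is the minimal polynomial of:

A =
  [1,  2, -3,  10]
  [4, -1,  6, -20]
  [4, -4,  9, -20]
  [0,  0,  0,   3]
x^2 - 6*x + 9

The characteristic polynomial is χ_A(x) = (x - 3)^4, so the eigenvalues are known. The minimal polynomial is
  m_A(x) = Π_λ (x − λ)^{k_λ}
where k_λ is the size of the *largest* Jordan block for λ (equivalently, the smallest k with (A − λI)^k v = 0 for every generalised eigenvector v of λ).

  λ = 3: largest Jordan block has size 2, contributing (x − 3)^2

So m_A(x) = (x - 3)^2 = x^2 - 6*x + 9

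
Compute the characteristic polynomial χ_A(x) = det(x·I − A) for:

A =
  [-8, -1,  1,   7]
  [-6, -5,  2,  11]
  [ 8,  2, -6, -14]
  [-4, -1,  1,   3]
x^4 + 16*x^3 + 96*x^2 + 256*x + 256

Expanding det(x·I − A) (e.g. by cofactor expansion or by noting that A is similar to its Jordan form J, which has the same characteristic polynomial as A) gives
  χ_A(x) = x^4 + 16*x^3 + 96*x^2 + 256*x + 256
which factors as (x + 4)^4. The eigenvalues (with algebraic multiplicities) are λ = -4 with multiplicity 4.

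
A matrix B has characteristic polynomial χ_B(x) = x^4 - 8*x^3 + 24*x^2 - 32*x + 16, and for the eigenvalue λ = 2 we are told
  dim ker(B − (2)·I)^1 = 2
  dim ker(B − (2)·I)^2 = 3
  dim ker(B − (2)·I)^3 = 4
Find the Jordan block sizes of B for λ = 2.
Block sizes for λ = 2: [3, 1]

From the dimensions of kernels of powers, the number of Jordan blocks of size at least j is d_j − d_{j−1} where d_j = dim ker(N^j) (with d_0 = 0). Computing the differences gives [2, 1, 1].
The number of blocks of size exactly k is (#blocks of size ≥ k) − (#blocks of size ≥ k + 1), so the partition is: 1 block(s) of size 1, 1 block(s) of size 3.
In nonincreasing order the block sizes are [3, 1].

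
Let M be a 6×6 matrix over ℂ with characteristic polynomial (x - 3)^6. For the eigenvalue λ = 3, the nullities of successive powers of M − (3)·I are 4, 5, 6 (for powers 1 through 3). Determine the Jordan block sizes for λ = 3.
Block sizes for λ = 3: [3, 1, 1, 1]

From the dimensions of kernels of powers, the number of Jordan blocks of size at least j is d_j − d_{j−1} where d_j = dim ker(N^j) (with d_0 = 0). Computing the differences gives [4, 1, 1].
The number of blocks of size exactly k is (#blocks of size ≥ k) − (#blocks of size ≥ k + 1), so the partition is: 3 block(s) of size 1, 1 block(s) of size 3.
In nonincreasing order the block sizes are [3, 1, 1, 1].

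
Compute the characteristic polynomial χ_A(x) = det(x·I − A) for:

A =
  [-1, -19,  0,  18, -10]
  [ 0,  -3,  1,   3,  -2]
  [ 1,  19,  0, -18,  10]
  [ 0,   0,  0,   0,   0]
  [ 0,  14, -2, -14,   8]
x^5 - 4*x^4

Expanding det(x·I − A) (e.g. by cofactor expansion or by noting that A is similar to its Jordan form J, which has the same characteristic polynomial as A) gives
  χ_A(x) = x^5 - 4*x^4
which factors as x^4*(x - 4). The eigenvalues (with algebraic multiplicities) are λ = 0 with multiplicity 4, λ = 4 with multiplicity 1.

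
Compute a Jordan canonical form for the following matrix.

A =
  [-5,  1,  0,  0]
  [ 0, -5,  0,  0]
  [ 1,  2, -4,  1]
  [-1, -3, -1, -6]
J_2(-5) ⊕ J_2(-5)

The characteristic polynomial is
  det(x·I − A) = x^4 + 20*x^3 + 150*x^2 + 500*x + 625 = (x + 5)^4

Eigenvalues and multiplicities (the geometric multiplicity of λ is n − rank(A − λI), which equals the number of Jordan blocks for λ):
  λ = -5: algebraic multiplicity = 4, geometric multiplicity = 2

Determining the block sizes for each eigenvalue:
  λ = -5: with am = 4 and gm = 2, the partition is not yet determined (e.g. several partitions of 4 into 2 parts exist). Let N = A − (-5)·I. Computing rank(N^1) = 2, rank(N^2) = 0; the number of blocks of size ≥ j is rank(N^{j−1}) − rank(N^j), giving [2, 2]. So we have 2 block(s) of size 2 → block sizes [2, 2]

Assembling the blocks gives a Jordan form
J =
  [-5,  1,  0,  0]
  [ 0, -5,  0,  0]
  [ 0,  0, -5,  1]
  [ 0,  0,  0, -5]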